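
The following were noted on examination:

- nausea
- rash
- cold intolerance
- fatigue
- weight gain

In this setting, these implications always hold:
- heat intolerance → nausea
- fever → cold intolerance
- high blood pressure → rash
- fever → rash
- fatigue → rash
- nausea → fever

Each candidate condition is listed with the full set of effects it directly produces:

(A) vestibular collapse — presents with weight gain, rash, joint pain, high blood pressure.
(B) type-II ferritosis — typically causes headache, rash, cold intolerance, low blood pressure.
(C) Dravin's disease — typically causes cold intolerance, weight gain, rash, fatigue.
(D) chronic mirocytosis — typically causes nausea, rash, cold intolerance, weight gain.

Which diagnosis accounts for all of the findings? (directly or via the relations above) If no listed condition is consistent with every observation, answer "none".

Per-candidate check:
(A) vestibular collapse — nausea miss; rash match; cold intolerance miss; fatigue miss; weight gain match
(B) type-II ferritosis — nausea miss; rash match; cold intolerance match; fatigue miss; weight gain miss
(C) Dravin's disease — nausea miss; rash match; cold intolerance match; fatigue match; weight gain match
(D) chronic mirocytosis — does not account for fatigue
None of the listed candidates fits everything.

none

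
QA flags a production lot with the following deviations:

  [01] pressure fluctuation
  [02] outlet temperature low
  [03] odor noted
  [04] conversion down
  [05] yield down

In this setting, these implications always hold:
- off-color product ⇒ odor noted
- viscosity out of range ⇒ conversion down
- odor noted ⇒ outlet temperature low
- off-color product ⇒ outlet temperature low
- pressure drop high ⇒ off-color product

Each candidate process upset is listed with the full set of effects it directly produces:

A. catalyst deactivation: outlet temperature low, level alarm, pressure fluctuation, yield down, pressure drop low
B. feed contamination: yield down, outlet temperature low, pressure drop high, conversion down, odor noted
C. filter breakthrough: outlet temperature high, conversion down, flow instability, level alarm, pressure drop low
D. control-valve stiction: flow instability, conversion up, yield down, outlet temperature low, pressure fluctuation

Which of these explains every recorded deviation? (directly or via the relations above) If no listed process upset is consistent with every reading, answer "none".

none

Per-candidate check:
(A) catalyst deactivation — pressure fluctuation ✓; outlet temperature low ✓; odor noted ✗; conversion down ✗; yield down ✓
(B) feed contamination — pressure fluctuation ✗; outlet temperature low ✓; odor noted ✓; conversion down ✓; yield down ✓
(C) filter breakthrough — pressure fluctuation ✗; outlet temperature low ✗; odor noted ✗; conversion down ✓; yield down ✗
(D) control-valve stiction — pressure fluctuation ✓; outlet temperature low ✓; odor noted ✗; conversion down ✗; yield down ✓
Every candidate fails on at least one observation.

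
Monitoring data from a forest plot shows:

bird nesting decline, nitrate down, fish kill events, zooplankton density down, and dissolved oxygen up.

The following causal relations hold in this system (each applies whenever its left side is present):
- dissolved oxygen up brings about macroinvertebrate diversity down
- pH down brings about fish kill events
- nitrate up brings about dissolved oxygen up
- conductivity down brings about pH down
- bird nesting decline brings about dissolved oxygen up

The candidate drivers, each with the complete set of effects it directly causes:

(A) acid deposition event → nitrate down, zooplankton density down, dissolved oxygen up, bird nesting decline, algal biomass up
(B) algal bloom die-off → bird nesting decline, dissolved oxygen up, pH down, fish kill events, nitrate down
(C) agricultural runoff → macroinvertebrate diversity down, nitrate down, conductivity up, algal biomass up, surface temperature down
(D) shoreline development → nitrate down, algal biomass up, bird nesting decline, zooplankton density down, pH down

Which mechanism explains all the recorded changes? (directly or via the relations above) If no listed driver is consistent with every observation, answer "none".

D

For each candidate, compare predicted effects to what was observed:
(A) acid deposition event — does not account for fish kill events
(B) algal bloom die-off — does not account for zooplankton density down
(C) agricultural runoff — bird nesting decline ✗; nitrate down ✓; fish kill events ✗; zooplankton density down ✗; dissolved oxygen up ✗
(D) shoreline development — accounts for every observation (fish kill events through pH down → fish kill events)
(D) alone accounts for all the evidence.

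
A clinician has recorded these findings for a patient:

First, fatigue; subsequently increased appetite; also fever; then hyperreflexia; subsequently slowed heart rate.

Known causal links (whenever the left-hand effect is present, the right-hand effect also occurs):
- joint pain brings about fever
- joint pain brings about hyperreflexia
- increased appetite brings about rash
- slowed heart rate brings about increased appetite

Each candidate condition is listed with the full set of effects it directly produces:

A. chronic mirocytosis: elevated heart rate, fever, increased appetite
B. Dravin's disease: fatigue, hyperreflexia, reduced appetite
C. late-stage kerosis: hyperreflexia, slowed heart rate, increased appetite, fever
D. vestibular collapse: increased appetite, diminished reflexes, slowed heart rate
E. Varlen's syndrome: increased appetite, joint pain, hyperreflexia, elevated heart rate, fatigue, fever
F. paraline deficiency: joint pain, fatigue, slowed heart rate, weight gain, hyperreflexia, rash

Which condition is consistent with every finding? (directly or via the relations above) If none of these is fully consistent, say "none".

Testing each hypothesis:
(A) chronic mirocytosis — fails on fatigue, hyperreflexia, slowed heart rate (predicts elevated heart rate, not slowed heart rate)
(B) Dravin's disease — fatigue ✓; increased appetite ✗; fever ✗; hyperreflexia ✓; slowed heart rate ✗
(C) late-stage kerosis — does not account for fatigue
(D) vestibular collapse — fails on fatigue, fever, hyperreflexia (predicts diminished reflexes, not hyperreflexia)
(E) Varlen's syndrome — fails on slowed heart rate (predicts elevated heart rate, not slowed heart rate)
(F) paraline deficiency — fatigue ✓; increased appetite ✓ (through slowed heart rate → increased appetite); fever ✓ (through joint pain → fever); hyperreflexia ✓; slowed heart rate ✓
(F) alone accounts for all the evidence.

F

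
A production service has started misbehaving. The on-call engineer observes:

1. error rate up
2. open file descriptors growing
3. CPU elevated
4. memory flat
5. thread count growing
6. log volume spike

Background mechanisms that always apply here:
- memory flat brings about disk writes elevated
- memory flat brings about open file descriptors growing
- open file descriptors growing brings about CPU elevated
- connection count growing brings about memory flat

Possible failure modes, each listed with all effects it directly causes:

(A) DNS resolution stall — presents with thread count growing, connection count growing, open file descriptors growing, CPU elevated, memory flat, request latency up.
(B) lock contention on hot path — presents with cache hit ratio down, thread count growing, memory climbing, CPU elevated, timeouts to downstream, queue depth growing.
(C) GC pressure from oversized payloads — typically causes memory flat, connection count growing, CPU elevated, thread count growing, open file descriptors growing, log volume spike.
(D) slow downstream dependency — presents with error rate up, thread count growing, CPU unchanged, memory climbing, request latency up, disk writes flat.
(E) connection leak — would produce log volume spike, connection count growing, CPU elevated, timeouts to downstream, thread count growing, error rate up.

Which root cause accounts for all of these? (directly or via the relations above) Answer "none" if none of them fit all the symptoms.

Testing each hypothesis:
(A) DNS resolution stall — does not account for error rate up, log volume spike
(B) lock contention on hot path — error rate up miss; open file descriptors growing miss; CPU elevated match; memory flat miss; thread count growing match; log volume spike miss
(C) GC pressure from oversized payloads — error rate up miss; open file descriptors growing match; CPU elevated match; memory flat match; thread count growing match; log volume spike match
(D) slow downstream dependency — error rate up match; open file descriptors growing miss; CPU elevated miss; memory flat miss; thread count growing match; log volume spike miss
(E) connection leak — accounts for every observation (open file descriptors growing via connection count growing → memory flat → open file descriptors growing)
Only (E) is consistent with every observation.

E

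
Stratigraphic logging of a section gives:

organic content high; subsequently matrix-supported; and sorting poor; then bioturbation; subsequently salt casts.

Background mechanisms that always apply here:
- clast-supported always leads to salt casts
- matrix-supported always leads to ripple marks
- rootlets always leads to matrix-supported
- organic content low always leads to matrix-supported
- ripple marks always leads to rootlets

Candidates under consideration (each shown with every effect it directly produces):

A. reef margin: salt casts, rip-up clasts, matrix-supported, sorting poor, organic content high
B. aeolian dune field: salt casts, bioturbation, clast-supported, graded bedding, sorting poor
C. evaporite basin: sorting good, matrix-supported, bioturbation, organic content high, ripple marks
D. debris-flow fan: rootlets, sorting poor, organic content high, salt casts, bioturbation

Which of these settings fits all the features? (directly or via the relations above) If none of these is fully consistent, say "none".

Checking each candidate against the observations:
(A) reef margin — does not account for bioturbation
(B) aeolian dune field — fails on organic content high, matrix-supported (predicts clast-supported, not matrix-supported)
(C) evaporite basin — fails on sorting poor, salt casts (predicts sorting good, not sorting poor)
(D) debris-flow fan — organic content high match; matrix-supported match (via rootlets → matrix-supported); sorting poor match; bioturbation match; salt casts match
(D) is the only candidate with no mismatches.

D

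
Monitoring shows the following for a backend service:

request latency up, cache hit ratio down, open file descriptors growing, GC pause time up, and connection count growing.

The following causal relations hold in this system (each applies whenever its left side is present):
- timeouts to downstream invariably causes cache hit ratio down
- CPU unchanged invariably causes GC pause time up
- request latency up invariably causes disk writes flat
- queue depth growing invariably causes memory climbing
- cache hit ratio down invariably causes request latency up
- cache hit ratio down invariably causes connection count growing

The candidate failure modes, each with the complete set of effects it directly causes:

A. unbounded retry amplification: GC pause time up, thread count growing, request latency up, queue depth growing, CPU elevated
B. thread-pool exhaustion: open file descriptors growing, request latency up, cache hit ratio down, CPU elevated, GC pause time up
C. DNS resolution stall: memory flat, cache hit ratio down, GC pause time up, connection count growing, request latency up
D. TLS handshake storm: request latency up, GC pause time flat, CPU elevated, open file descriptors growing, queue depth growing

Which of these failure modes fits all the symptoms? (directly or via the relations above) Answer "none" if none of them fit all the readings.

For each candidate, compare predicted effects to what was observed:
(A) unbounded retry amplification — does not account for cache hit ratio down, open file descriptors growing, connection count growing
(B) thread-pool exhaustion — request latency up match; cache hit ratio down match; open file descriptors growing match; GC pause time up match; connection count growing match (via cache hit ratio down → connection count growing)
(C) DNS resolution stall — does not account for open file descriptors growing
(D) TLS handshake storm — fails on cache hit ratio down, GC pause time up, connection count growing (predicts GC pause time flat, not GC pause time up)
(B) alone accounts for all the evidence.

B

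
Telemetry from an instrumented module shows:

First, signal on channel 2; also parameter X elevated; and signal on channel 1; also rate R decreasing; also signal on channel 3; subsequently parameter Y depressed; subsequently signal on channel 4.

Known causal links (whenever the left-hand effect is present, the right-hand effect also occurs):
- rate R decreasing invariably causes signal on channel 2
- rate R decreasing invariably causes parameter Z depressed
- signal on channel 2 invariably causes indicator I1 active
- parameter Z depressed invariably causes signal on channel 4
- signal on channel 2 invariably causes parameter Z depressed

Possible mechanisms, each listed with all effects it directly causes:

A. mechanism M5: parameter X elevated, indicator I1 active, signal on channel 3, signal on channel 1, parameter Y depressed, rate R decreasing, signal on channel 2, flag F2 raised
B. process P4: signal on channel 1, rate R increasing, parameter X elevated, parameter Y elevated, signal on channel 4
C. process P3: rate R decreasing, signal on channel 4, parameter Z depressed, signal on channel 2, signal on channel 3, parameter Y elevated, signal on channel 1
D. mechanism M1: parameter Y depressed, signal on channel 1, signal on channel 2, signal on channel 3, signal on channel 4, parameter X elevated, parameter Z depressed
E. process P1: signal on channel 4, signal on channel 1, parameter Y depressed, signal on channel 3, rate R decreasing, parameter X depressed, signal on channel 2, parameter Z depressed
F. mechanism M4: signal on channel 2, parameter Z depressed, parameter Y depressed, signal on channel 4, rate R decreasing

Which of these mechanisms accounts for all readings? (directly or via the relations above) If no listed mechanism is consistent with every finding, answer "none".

Checking each candidate against the observations:
(A) mechanism M5 — signal on channel 2 yes; parameter X elevated yes; signal on channel 1 yes; rate R decreasing yes; signal on channel 3 yes; parameter Y depressed yes; signal on channel 4 yes (by rate R decreasing → parameter Z depressed → signal on channel 4)
(B) process P4 — fails on signal on channel 2, rate R decreasing, signal on channel 3, parameter Y depressed (predicts rate R increasing, not rate R decreasing; predicts parameter Y elevated, not parameter Y depressed)
(C) process P3 — signal on channel 2 yes; parameter X elevated NO; signal on channel 1 yes; rate R decreasing yes; signal on channel 3 yes; parameter Y depressed NO; signal on channel 4 yes
(D) mechanism M1 — does not account for rate R decreasing
(E) process P1 — fails on parameter X elevated (predicts parameter X depressed, not parameter X elevated)
(F) mechanism M4 — signal on channel 2 yes; parameter X elevated NO; signal on channel 1 NO; rate R decreasing yes; signal on channel 3 NO; parameter Y depressed yes; signal on channel 4 yes
(A) is the only candidate with no mismatches.

A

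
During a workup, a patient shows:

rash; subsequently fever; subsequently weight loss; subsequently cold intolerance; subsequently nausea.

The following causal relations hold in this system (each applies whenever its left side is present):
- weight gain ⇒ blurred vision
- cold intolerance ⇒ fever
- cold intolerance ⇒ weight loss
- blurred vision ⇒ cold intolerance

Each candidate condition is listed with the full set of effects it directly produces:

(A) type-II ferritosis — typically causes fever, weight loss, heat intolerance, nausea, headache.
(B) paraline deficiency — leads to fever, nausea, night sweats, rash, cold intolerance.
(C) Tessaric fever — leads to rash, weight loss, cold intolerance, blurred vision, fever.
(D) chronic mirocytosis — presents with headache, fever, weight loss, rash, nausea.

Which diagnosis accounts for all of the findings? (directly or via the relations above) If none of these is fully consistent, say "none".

Checking each candidate against the observations:
(A) type-II ferritosis — fails on rash, cold intolerance (predicts heat intolerance, not cold intolerance)
(B) paraline deficiency — rash yes; fever yes; weight loss yes (through cold intolerance → weight loss); cold intolerance yes; nausea yes
(C) Tessaric fever — does not account for nausea
(D) chronic mirocytosis — does not account for cold intolerance
Only (B) is consistent with every observation.

B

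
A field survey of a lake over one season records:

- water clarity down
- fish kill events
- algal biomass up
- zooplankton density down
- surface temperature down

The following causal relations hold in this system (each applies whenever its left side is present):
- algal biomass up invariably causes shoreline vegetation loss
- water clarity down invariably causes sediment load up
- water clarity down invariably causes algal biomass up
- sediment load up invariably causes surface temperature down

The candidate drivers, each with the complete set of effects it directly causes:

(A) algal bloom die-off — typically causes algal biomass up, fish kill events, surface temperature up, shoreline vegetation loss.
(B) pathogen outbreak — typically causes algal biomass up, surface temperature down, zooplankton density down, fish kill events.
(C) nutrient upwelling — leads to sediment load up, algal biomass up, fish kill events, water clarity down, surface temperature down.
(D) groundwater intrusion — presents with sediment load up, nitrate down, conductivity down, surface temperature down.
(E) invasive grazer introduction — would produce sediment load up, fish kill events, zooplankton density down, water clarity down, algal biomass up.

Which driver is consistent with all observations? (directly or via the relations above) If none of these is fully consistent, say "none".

Checking each candidate against the observations:
(A) algal bloom die-off — water clarity down miss; fish kill events match; algal biomass up match; zooplankton density down miss; surface temperature down miss
(B) pathogen outbreak — water clarity down miss; fish kill events match; algal biomass up match; zooplankton density down match; surface temperature down match
(C) nutrient upwelling — does not account for zooplankton density down
(D) groundwater intrusion — water clarity down miss; fish kill events miss; algal biomass up miss; zooplankton density down miss; surface temperature down match
(E) invasive grazer introduction — water clarity down match; fish kill events match; algal biomass up match; zooplankton density down match; surface temperature down match (via sediment load up → surface temperature down)
Only (E) is consistent with every observation.

E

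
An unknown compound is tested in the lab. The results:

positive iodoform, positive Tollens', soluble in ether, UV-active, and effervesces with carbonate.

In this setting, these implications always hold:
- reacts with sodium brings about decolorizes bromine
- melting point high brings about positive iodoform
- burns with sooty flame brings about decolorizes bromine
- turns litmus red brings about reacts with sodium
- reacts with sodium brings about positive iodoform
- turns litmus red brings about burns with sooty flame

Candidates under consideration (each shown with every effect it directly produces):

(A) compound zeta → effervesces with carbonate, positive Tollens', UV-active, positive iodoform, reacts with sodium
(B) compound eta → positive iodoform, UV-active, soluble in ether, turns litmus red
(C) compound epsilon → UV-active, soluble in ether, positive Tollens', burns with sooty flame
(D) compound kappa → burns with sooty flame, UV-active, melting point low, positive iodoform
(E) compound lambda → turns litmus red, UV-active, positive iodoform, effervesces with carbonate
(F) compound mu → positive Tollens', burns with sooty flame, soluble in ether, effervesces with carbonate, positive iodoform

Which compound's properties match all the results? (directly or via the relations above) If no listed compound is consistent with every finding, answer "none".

Checking each candidate against the observations:
(A) compound zeta — does not account for soluble in ether
(B) compound eta — positive iodoform ✓; positive Tollens' ✗; soluble in ether ✓; UV-active ✓; effervesces with carbonate ✗
(C) compound epsilon — positive iodoform ✗; positive Tollens' ✓; soluble in ether ✓; UV-active ✓; effervesces with carbonate ✗
(D) compound kappa — positive iodoform ✓; positive Tollens' ✗; soluble in ether ✗; UV-active ✓; effervesces with carbonate ✗
(E) compound lambda — positive iodoform ✓; positive Tollens' ✗; soluble in ether ✗; UV-active ✓; effervesces with carbonate ✓
(F) compound mu — positive iodoform ✓; positive Tollens' ✓; soluble in ether ✓; UV-active ✗; effervesces with carbonate ✓
None of the listed candidates fits everything.

none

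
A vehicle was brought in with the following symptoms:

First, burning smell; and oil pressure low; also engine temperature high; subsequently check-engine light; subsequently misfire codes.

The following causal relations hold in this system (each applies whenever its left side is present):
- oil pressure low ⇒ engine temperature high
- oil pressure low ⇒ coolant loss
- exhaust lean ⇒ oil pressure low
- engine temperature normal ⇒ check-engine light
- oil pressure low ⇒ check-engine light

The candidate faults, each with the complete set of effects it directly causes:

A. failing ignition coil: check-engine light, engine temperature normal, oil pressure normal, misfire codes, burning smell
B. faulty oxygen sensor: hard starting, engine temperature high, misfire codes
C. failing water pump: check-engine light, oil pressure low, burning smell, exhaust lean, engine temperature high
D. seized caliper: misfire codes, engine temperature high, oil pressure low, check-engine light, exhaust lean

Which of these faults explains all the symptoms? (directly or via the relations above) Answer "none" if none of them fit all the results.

none

For each candidate, compare predicted effects to what was observed:
(A) failing ignition coil — burning smell yes; oil pressure low NO; engine temperature high NO; check-engine light yes; misfire codes yes
(B) faulty oxygen sensor — does not account for burning smell, oil pressure low, check-engine light
(C) failing water pump — does not account for misfire codes
(D) seized caliper — burning smell NO; oil pressure low yes; engine temperature high yes; check-engine light yes; misfire codes yes
None of the listed candidates fits everything.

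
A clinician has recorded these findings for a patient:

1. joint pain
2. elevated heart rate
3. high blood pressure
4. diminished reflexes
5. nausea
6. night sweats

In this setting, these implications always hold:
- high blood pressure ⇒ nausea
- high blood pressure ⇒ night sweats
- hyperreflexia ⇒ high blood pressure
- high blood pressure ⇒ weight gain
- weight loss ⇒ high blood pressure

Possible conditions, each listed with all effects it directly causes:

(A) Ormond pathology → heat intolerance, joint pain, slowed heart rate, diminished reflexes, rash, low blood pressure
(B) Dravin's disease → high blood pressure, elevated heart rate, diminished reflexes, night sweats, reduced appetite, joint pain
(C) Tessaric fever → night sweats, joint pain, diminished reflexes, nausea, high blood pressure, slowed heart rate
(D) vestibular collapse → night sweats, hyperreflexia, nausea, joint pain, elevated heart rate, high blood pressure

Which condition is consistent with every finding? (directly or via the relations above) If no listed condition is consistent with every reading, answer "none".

For each candidate, compare predicted effects to what was observed:
(A) Ormond pathology — joint pain ✓; elevated heart rate ✗; high blood pressure ✗; diminished reflexes ✓; nausea ✗; night sweats ✗
(B) Dravin's disease — joint pain ✓; elevated heart rate ✓; high blood pressure ✓; diminished reflexes ✓; nausea ✓ (by high blood pressure → nausea); night sweats ✓
(C) Tessaric fever — fails on elevated heart rate (predicts slowed heart rate, not elevated heart rate)
(D) vestibular collapse — fails on diminished reflexes (predicts hyperreflexia, not diminished reflexes)
(B) is the only candidate with no mismatches.

B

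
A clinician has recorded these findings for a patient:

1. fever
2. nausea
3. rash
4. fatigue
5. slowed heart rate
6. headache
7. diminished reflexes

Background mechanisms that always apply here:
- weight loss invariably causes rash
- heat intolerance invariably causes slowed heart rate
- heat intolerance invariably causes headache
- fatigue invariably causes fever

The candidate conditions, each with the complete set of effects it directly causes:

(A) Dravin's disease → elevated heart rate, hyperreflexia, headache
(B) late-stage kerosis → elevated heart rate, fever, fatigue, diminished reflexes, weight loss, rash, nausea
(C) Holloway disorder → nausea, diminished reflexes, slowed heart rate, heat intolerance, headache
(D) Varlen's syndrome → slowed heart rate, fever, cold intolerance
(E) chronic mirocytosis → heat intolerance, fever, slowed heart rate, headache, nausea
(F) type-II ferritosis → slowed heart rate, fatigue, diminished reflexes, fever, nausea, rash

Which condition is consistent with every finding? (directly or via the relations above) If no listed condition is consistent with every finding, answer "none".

none

Per-candidate check:
(A) Dravin's disease — fails on fever, nausea, rash, fatigue, slowed heart rate, diminished reflexes (predicts elevated heart rate, not slowed heart rate; predicts hyperreflexia, not diminished reflexes)
(B) late-stage kerosis — fails on slowed heart rate, headache (predicts elevated heart rate, not slowed heart rate)
(C) Holloway disorder — does not account for fever, rash, fatigue
(D) Varlen's syndrome — does not account for nausea, rash, fatigue, headache, diminished reflexes
(E) chronic mirocytosis — does not account for rash, fatigue, diminished reflexes
(F) type-II ferritosis — fever yes; nausea yes; rash yes; fatigue yes; slowed heart rate yes; headache NO; diminished reflexes yes
None of the listed candidates fits everything.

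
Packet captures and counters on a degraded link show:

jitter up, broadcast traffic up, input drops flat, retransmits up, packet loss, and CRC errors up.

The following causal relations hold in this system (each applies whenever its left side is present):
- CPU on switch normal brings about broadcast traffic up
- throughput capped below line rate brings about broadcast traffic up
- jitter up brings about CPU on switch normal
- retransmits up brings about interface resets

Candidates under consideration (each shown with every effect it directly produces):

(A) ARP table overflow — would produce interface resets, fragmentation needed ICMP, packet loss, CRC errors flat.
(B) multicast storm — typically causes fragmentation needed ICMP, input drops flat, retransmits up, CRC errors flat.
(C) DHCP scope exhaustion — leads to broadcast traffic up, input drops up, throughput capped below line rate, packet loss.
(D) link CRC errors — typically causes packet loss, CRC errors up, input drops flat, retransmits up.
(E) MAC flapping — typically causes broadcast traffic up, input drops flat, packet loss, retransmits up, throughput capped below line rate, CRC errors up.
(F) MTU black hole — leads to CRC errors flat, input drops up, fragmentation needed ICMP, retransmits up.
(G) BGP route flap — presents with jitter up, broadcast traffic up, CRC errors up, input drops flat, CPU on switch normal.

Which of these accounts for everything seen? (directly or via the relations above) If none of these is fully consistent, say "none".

Checking each candidate against the observations:
(A) ARP table overflow — jitter up ✗; broadcast traffic up ✗; input drops flat ✗; retransmits up ✗; packet loss ✓; CRC errors up ✗
(B) multicast storm — jitter up ✗; broadcast traffic up ✗; input drops flat ✓; retransmits up ✓; packet loss ✗; CRC errors up ✗
(C) DHCP scope exhaustion — fails on jitter up, input drops flat, retransmits up, CRC errors up (predicts input drops up, not input drops flat)
(D) link CRC errors — jitter up ✗; broadcast traffic up ✗; input drops flat ✓; retransmits up ✓; packet loss ✓; CRC errors up ✓
(E) MAC flapping — does not account for jitter up
(F) MTU black hole — jitter up ✗; broadcast traffic up ✗; input drops flat ✗; retransmits up ✓; packet loss ✗; CRC errors up ✗
(G) BGP route flap — jitter up ✓; broadcast traffic up ✓; input drops flat ✓; retransmits up ✗; packet loss ✗; CRC errors up ✓
Every candidate fails on at least one observation.

none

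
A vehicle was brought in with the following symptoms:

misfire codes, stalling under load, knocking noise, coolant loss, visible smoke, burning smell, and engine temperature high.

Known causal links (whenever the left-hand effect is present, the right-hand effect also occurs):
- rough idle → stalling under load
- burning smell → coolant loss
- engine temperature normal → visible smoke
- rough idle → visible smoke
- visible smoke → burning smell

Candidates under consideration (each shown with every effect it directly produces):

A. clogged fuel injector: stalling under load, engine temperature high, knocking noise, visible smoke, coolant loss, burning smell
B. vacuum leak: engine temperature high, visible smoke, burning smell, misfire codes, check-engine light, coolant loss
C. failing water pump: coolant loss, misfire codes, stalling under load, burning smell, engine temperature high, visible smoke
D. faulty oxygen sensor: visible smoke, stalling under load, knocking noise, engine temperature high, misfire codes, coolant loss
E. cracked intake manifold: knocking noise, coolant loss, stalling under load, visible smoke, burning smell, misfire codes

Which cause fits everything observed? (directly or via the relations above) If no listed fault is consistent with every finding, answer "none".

D

Per-candidate check:
(A) clogged fuel injector — misfire codes miss; stalling under load match; knocking noise match; coolant loss match; visible smoke match; burning smell match; engine temperature high match
(B) vacuum leak — misfire codes match; stalling under load miss; knocking noise miss; coolant loss match; visible smoke match; burning smell match; engine temperature high match
(C) failing water pump — misfire codes match; stalling under load match; knocking noise miss; coolant loss match; visible smoke match; burning smell match; engine temperature high match
(D) faulty oxygen sensor — misfire codes match; stalling under load match; knocking noise match; coolant loss match; visible smoke match; burning smell match (through visible smoke → burning smell); engine temperature high match
(E) cracked intake manifold — does not account for engine temperature high
(D) alone accounts for all the evidence.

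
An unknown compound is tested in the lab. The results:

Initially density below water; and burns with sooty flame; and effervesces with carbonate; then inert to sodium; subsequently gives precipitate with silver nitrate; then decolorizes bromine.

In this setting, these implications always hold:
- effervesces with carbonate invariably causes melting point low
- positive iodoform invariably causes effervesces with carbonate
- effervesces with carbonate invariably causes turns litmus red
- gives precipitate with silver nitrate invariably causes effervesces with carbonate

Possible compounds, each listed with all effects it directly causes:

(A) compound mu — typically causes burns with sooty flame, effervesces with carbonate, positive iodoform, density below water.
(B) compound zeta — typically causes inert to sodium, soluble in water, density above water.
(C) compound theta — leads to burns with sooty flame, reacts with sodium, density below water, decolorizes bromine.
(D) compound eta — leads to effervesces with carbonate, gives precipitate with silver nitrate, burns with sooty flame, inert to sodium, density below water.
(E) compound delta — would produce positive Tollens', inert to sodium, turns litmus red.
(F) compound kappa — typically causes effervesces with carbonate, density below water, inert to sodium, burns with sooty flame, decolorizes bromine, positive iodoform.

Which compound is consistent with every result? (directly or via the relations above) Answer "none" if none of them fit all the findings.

none

For each candidate, compare predicted effects to what was observed:
(A) compound mu — does not account for inert to sodium, gives precipitate with silver nitrate, decolorizes bromine
(B) compound zeta — density below water NO; burns with sooty flame NO; effervesces with carbonate NO; inert to sodium yes; gives precipitate with silver nitrate NO; decolorizes bromine NO
(C) compound theta — fails on effervesces with carbonate, inert to sodium, gives precipitate with silver nitrate (predicts reacts with sodium, not inert to sodium)
(D) compound eta — density below water yes; burns with sooty flame yes; effervesces with carbonate yes; inert to sodium yes; gives precipitate with silver nitrate yes; decolorizes bromine NO
(E) compound delta — density below water NO; burns with sooty flame NO; effervesces with carbonate NO; inert to sodium yes; gives precipitate with silver nitrate NO; decolorizes bromine NO
(F) compound kappa — does not account for gives precipitate with silver nitrate
Every candidate fails on at least one observation.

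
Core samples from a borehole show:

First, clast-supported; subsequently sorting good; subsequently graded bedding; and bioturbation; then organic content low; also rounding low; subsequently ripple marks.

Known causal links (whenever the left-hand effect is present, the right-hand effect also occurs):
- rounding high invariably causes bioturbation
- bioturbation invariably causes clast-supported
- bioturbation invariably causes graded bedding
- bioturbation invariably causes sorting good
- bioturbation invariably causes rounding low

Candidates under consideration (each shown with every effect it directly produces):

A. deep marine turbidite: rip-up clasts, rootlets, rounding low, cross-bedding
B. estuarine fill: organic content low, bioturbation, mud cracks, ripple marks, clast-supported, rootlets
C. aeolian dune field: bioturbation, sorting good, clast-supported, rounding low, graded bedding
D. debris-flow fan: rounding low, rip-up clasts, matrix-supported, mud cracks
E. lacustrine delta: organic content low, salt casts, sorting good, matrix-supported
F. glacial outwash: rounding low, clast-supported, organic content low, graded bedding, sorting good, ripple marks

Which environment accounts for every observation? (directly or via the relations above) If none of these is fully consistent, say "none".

B

For each candidate, compare predicted effects to what was observed:
(A) deep marine turbidite — does not account for clast-supported, sorting good, graded bedding, bioturbation, organic content low, ripple marks
(B) estuarine fill — clast-supported yes; sorting good yes (by bioturbation → sorting good); graded bedding yes (by bioturbation → graded bedding); bioturbation yes; organic content low yes; rounding low yes (by bioturbation → rounding low); ripple marks yes
(C) aeolian dune field — does not account for organic content low, ripple marks
(D) debris-flow fan — clast-supported NO; sorting good NO; graded bedding NO; bioturbation NO; organic content low NO; rounding low yes; ripple marks NO
(E) lacustrine delta — clast-supported NO; sorting good yes; graded bedding NO; bioturbation NO; organic content low yes; rounding low NO; ripple marks NO
(F) glacial outwash — does not account for bioturbation
Only (B) is consistent with every observation.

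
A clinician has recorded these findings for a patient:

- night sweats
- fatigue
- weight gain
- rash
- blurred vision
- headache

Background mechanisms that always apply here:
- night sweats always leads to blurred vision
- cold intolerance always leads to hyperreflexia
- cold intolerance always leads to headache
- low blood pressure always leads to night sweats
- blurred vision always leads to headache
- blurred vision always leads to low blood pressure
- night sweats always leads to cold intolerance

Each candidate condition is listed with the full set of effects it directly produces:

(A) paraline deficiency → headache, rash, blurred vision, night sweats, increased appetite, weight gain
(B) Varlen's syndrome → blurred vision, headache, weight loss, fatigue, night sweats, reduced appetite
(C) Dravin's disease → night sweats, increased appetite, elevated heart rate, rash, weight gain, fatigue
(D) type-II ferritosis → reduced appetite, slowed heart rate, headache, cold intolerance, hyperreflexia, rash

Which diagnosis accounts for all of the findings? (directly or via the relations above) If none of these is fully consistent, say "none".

Per-candidate check:
(A) paraline deficiency — night sweats yes; fatigue NO; weight gain yes; rash yes; blurred vision yes; headache yes
(B) Varlen's syndrome — night sweats yes; fatigue yes; weight gain NO; rash NO; blurred vision yes; headache yes
(C) Dravin's disease — accounts for every observation (blurred vision by night sweats → blurred vision)
(D) type-II ferritosis — does not account for night sweats, fatigue, weight gain, blurred vision
(C) is the only candidate with no mismatches.

C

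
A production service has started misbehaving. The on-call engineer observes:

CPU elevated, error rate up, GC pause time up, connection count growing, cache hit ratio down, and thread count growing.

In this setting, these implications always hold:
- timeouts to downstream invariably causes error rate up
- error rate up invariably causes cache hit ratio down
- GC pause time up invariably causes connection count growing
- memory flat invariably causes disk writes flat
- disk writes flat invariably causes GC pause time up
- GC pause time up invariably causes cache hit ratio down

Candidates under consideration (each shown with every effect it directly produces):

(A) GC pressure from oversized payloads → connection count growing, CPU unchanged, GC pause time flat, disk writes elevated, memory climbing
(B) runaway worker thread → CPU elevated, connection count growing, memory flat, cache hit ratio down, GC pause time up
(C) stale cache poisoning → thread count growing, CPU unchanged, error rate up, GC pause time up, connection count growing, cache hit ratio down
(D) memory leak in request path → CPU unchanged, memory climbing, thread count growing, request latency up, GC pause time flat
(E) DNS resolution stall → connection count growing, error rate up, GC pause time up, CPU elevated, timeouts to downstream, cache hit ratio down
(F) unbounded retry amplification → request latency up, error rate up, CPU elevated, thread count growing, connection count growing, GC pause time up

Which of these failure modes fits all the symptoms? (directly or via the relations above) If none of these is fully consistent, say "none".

Testing each hypothesis:
(A) GC pressure from oversized payloads — fails on CPU elevated, error rate up, GC pause time up, cache hit ratio down, thread count growing (predicts CPU unchanged, not CPU elevated; predicts GC pause time flat, not GC pause time up)
(B) runaway worker thread — CPU elevated yes; error rate up NO; GC pause time up yes; connection count growing yes; cache hit ratio down yes; thread count growing NO
(C) stale cache poisoning — CPU elevated NO; error rate up yes; GC pause time up yes; connection count growing yes; cache hit ratio down yes; thread count growing yes
(D) memory leak in request path — fails on CPU elevated, error rate up, GC pause time up, connection count growing, cache hit ratio down (predicts CPU unchanged, not CPU elevated; predicts GC pause time flat, not GC pause time up)
(E) DNS resolution stall — CPU elevated yes; error rate up yes; GC pause time up yes; connection count growing yes; cache hit ratio down yes; thread count growing NO
(F) unbounded retry amplification — accounts for every observation (cache hit ratio down by GC pause time up → cache hit ratio down)
Only (F) is consistent with every observation.

F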